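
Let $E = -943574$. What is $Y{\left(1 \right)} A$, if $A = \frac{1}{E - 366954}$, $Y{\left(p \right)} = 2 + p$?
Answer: $- \frac{3}{1310528} \approx -2.2892 \cdot 10^{-6}$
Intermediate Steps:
$A = - \frac{1}{1310528}$ ($A = \frac{1}{-943574 - 366954} = \frac{1}{-1310528} = - \frac{1}{1310528} \approx -7.6305 \cdot 10^{-7}$)
$Y{\left(1 \right)} A = \left(2 + 1\right) \left(- \frac{1}{1310528}\right) = 3 \left(- \frac{1}{1310528}\right) = - \frac{3}{1310528}$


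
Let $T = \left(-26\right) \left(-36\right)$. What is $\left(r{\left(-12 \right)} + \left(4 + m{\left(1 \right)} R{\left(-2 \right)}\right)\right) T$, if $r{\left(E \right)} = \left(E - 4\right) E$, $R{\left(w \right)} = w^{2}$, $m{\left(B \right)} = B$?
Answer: $187200$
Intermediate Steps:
$r{\left(E \right)} = E \left(-4 + E\right)$ ($r{\left(E \right)} = \left(-4 + E\right) E = E \left(-4 + E\right)$)
$T = 936$
$\left(r{\left(-12 \right)} + \left(4 + m{\left(1 \right)} R{\left(-2 \right)}\right)\right) T = \left(- 12 \left(-4 - 12\right) + \left(4 + 1 \left(-2\right)^{2}\right)\right) 936 = \left(\left(-12\right) \left(-16\right) + \left(4 + 1 \cdot 4\right)\right) 936 = \left(192 + \left(4 + 4\right)\right) 936 = \left(192 + 8\right) 936 = 200 \cdot 936 = 187200$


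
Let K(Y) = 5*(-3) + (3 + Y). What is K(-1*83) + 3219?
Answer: 3124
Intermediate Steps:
K(Y) = -12 + Y (K(Y) = -15 + (3 + Y) = -12 + Y)
K(-1*83) + 3219 = (-12 - 1*83) + 3219 = (-12 - 83) + 3219 = -95 + 3219 = 3124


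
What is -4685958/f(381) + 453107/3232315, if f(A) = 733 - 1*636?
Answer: -15146448381391/313534555 ≈ -48309.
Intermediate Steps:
f(A) = 97 (f(A) = 733 - 636 = 97)
-4685958/f(381) + 453107/3232315 = -4685958/97 + 453107/3232315 = -15146448381391/313534555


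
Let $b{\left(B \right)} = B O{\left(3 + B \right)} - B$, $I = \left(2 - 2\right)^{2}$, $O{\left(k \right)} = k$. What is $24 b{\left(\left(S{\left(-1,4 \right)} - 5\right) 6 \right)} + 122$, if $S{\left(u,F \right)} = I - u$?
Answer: $12794$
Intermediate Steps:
$I = 0$ ($I = 0^{2} = 0$)
$S{\left(u,F \right)} = - u$ ($S{\left(u,F \right)} = 0 - u = - u$)
$b{\left(B \right)} = - B + B \left(3 + B\right)$ ($b{\left(B \right)} = B \left(3 + B\right) - B = - B + B \left(3 + B\right)$)
$24 b{\left(\left(S{\left(-1,4 \right)} - 5\right) 6 \right)} + 122 = 24 \left(\left(-1\right) \left(-1\right) - 5\right) 6 \left(2 + \left(\left(-1\right) \left(-1\right) - 5\right) 6\right) + 122 = 24 \left(1 - 5\right) 6 \left(2 + \left(1 - 5\right) 6\right) + 122 = 24 \left(-4\right) 6 \left(2 - 24\right) + 122 = 24 \left(- 24 \left(2 - 24\right)\right) + 122 = 24 \left(\left(-24\right) \left(-22\right)\right) + 122 = 24 \cdot 528 + 122 = 12672 + 122 = 12794$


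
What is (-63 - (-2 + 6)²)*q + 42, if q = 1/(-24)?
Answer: 1087/24 ≈ 45.292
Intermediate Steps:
q = -1/24 ≈ -0.041667
(-63 - (-2 + 6)²)*q + 42 = (-63 - (-2 + 6)²)*(-1/24) + 42 = (-63 - 1*4²)*(-1/24) + 42 = (-63 - 1*16)*(-1/24) + 42 = (-63 - 16)*(-1/24) + 42 = -79*(-1/24) + 42 = 79/24 + 42 = 1087/24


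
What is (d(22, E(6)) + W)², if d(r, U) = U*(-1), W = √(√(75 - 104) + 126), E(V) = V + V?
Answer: (12 - √(126 + I*√29))² ≈ 0.53919 - 0.3705*I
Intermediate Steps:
E(V) = 2*V
W = √(126 + I*√29) (W = √(√(-29) + 126) = √(I*√29 + 126) = √(126 + I*√29) ≈ 11.228 + 0.2398*I)
d(r, U) = -U
(d(22, E(6)) + W)² = (-2*6 + √(126 + I*√29))² = (-1*12 + √(126 + I*√29))² = (-12 + √(126 + I*√29))²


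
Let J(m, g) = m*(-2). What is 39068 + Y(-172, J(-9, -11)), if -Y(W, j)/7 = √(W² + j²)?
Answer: 39068 - 14*√7477 ≈ 37857.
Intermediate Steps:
J(m, g) = -2*m
Y(W, j) = -7*√(W² + j²)
39068 + Y(-172, J(-9, -11)) = 39068 - 7*√((-172)² + (-2*(-9))²) = 39068 - 7*√(29584 + 18²) = 39068 - 7*√(29584 + 324) = 39068 - 14*√7477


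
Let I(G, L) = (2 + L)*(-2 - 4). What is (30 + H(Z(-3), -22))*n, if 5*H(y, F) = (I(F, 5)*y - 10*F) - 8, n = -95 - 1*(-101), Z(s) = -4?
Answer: 636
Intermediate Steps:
I(G, L) = -12 - 6*L (I(G, L) = (2 + L)*(-6) = -12 - 6*L)
n = 6 (n = -95 + 101 = 6)
H(y, F) = -8/5 - 2*F - 42*y/5 (H(y, F) = (((-12 - 6*5)*y - 10*F) - 8)/5 = (((-12 - 30)*y - 10*F) - 8)/5 = ((-42*y - 10*F) - 8)/5 = (-8 - 42*y - 10*F)/5 = -8/5 - 2*F - 42*y/5)
(30 + H(Z(-3), -22))*n = (30 + (-8/5 - 2*(-22) - 42/5*(-4)))*6 = (30 + (-8/5 + 44 + 168/5))*6 = (30 + 76)*6 = 106*6 = 636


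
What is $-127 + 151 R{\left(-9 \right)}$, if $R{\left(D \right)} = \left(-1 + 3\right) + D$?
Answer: $-1184$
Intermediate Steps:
$R{\left(D \right)} = 2 + D$
$-127 + 151 R{\left(-9 \right)} = -127 + 151 \left(2 - 9\right) = -127 + 151 \left(-7\right) = -127 - 1057 = -1184$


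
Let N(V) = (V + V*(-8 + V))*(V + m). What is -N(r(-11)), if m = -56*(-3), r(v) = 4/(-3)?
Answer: -50000/27 ≈ -1851.9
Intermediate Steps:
r(v) = -4/3 (r(v) = 4*(-⅓) = -4/3)
m = 168
N(V) = (168 + V)*(V + V*(-8 + V)) (N(V) = (V + V*(-8 + V))*(V + 168) = (V + V*(-8 + V))*(168 + V) = (168 + V)*(V + V*(-8 + V)))
-N(r(-11)) = -(-4)*(-1176 + (-4/3)² + 161*(-4/3))/3 = -(-4)*(-1176 + 16/9 - 644/3)/3 = -(-4)*(-12500)/(3*9) = -1*50000/27 = -50000/27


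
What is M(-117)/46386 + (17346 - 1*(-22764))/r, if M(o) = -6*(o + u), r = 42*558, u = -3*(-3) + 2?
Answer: 275639/159774 ≈ 1.7252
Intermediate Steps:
u = 11 (u = 9 + 2 = 11)
r = 23436
M(o) = -66 - 6*o (M(o) = -6*(o + 11) = -6*(11 + o) = -66 - 6*o)
M(-117)/46386 + (17346 - 1*(-22764))/r = (-66 - 6*(-117))/46386 + (17346 - 1*(-22764))/23436 = (-66 + 702)*(1/46386) + (17346 + 22764)*(1/23436) = 636*(1/46386) + 40110*(1/23436) = 106/7731 + 955/558 = 275639/159774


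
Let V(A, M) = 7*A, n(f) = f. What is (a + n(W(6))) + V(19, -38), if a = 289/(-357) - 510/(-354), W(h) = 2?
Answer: 168047/1239 ≈ 135.63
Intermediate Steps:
a = 782/1239 (a = 289*(-1/357) - 510*(-1/354) = -17/21 + 85/59 = 782/1239 ≈ 0.63115)
(a + n(W(6))) + V(19, -38) = (782/1239 + 2) + 7*19 = 3260/1239 + 133 = 168047/1239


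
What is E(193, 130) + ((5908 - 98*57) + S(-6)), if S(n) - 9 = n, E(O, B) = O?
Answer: 518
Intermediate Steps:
S(n) = 9 + n
E(193, 130) + ((5908 - 98*57) + S(-6)) = 193 + ((5908 - 98*57) + (9 - 6)) = 193 + ((5908 - 5586) + 3) = 193 + (322 + 3) = 193 + 325 = 518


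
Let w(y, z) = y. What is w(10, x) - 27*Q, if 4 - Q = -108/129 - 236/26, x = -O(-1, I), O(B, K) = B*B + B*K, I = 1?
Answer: -204416/559 ≈ -365.68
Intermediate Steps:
O(B, K) = B² + B*K
x = 0 (x = -(-1)*(-1 + 1) = -(-1)*0 = -1*0 = 0)
Q = 7778/559 (Q = 4 - (-108/129 - 236/26) = 4 - (-108*1/129 - 236*1/26) = 4 - (-36/43 - 118/13) = 4 - 1*(-5542/559) = 4 + 5542/559 = 7778/559 ≈ 13.914)
w(10, x) - 27*Q = 10 - 27*7778/559 = 10 - 210006/559 = -204416/559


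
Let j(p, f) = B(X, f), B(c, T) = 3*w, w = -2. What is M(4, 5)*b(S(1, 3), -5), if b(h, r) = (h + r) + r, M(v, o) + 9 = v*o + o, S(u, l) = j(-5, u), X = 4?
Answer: -256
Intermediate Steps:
B(c, T) = -6 (B(c, T) = 3*(-2) = -6)
j(p, f) = -6
S(u, l) = -6
M(v, o) = -9 + o + o*v (M(v, o) = -9 + (v*o + o) = -9 + (o*v + o) = -9 + (o + o*v) = -9 + o + o*v)
b(h, r) = h + 2*r
M(4, 5)*b(S(1, 3), -5) = (-9 + 5 + 5*4)*(-6 + 2*(-5)) = (-9 + 5 + 20)*(-6 - 10) = 16*(-16) = -256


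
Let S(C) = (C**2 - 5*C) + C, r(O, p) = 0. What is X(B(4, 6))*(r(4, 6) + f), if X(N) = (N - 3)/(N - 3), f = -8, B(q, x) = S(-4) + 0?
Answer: -8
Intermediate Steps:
S(C) = C**2 - 4*C
B(q, x) = 32 (B(q, x) = -4*(-4 - 4) + 0 = -4*(-8) + 0 = 32 + 0 = 32)
X(N) = 1 (X(N) = (-3 + N)/(-3 + N) = 1)
X(B(4, 6))*(r(4, 6) + f) = 1*(0 - 8) = 1*(-8) = -8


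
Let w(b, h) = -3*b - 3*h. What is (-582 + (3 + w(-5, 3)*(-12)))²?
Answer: 423801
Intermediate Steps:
(-582 + (3 + w(-5, 3)*(-12)))² = (-582 + (3 + (-3*(-5) - 3*3)*(-12)))² = (-582 + (3 + (15 - 9)*(-12)))² = (-582 + (3 + 6*(-12)))² = (-582 + (3 - 72))² = (-582 - 69)² = (-651)² = 423801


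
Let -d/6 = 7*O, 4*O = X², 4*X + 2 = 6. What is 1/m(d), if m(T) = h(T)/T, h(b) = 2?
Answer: -21/4 ≈ -5.2500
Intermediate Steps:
X = 1 (X = -½ + (¼)*6 = -½ + 3/2 = 1)
O = ¼ (O = (¼)*1² = (¼)*1 = ¼ ≈ 0.25000)
d = -21/2 (d = -42/4 = -6*7/4 = -21/2 ≈ -10.500)
m(T) = 2/T
1/m(d) = 1/(2/(-21/2)) = 1/(2*(-2/21)) = 1/(-4/21) = -21/4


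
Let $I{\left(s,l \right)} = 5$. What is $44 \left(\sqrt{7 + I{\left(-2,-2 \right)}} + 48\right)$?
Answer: $2112 + 88 \sqrt{3} \approx 2264.4$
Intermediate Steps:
$44 \left(\sqrt{7 + I{\left(-2,-2 \right)}} + 48\right) = 44 \left(\sqrt{7 + 5} + 48\right) = 44 \left(\sqrt{12} + 48\right) = 44 \left(2 \sqrt{3} + 48\right) = 44 \left(48 + 2 \sqrt{3}\right) = 2112 + 88 \sqrt{3}$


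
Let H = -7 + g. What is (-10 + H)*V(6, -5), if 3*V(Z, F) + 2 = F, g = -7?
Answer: 56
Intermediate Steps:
V(Z, F) = -⅔ + F/3
H = -14 (H = -7 - 7 = -14)
(-10 + H)*V(6, -5) = (-10 - 14)*(-⅔ + (⅓)*(-5)) = -24*(-⅔ - 5/3) = -24*(-7/3) = 56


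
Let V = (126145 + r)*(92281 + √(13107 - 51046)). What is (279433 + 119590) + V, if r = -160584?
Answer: -3177666336 - 34439*I*√37939 ≈ -3.1777e+9 - 6.708e+6*I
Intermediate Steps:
V = -3178065359 - 34439*I*√37939 (V = (126145 - 160584)*(92281 + √(13107 - 51046)) = -34439*(92281 + √(-37939)) = -34439*(92281 + I*√37939) = -3178065359 - 34439*I*√37939 ≈ -3.1781e+9 - 6.708e+6*I)
(279433 + 119590) + V = (279433 + 119590) + (-3178065359 - 34439*I*√37939) = 399023 + (-3178065359 - 34439*I*√37939) = -3177666336 - 34439*I*√37939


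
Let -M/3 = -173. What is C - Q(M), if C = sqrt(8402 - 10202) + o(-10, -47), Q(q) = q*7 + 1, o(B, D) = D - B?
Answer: -3671 + 30*I*sqrt(2) ≈ -3671.0 + 42.426*I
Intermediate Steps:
M = 519 (M = -3*(-173) = 519)
Q(q) = 1 + 7*q (Q(q) = 7*q + 1 = 1 + 7*q)
C = -37 + 30*I*sqrt(2) (C = sqrt(8402 - 10202) + (-47 - 1*(-10)) = sqrt(-1800) + (-47 + 10) = 30*I*sqrt(2) - 37 = -37 + 30*I*sqrt(2) ≈ -37.0 + 42.426*I)
C - Q(M) = (-37 + 30*I*sqrt(2)) - (1 + 7*519) = (-37 + 30*I*sqrt(2)) - (1 + 3633) = (-37 + 30*I*sqrt(2)) - 1*3634 = (-37 + 30*I*sqrt(2)) - 3634 = -3671 + 30*I*sqrt(2)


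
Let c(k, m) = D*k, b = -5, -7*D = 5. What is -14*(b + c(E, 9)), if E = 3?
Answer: 100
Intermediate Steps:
D = -5/7 (D = -⅐*5 = -5/7 ≈ -0.71429)
c(k, m) = -5*k/7
-14*(b + c(E, 9)) = -14*(-5 - 5/7*3) = -14*(-5 - 15/7) = -14*(-50/7) = 100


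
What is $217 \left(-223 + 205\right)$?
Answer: $-3906$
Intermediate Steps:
$217 \left(-223 + 205\right) = 217 \left(-18\right) = -3906$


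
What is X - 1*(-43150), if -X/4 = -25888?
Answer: 146702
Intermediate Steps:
X = 103552 (X = -4*(-25888) = 103552)
X - 1*(-43150) = 103552 - 1*(-43150) = 103552 + 43150 = 146702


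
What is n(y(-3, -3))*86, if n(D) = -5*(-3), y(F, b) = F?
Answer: 1290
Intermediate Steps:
n(D) = 15
n(y(-3, -3))*86 = 15*86 = 1290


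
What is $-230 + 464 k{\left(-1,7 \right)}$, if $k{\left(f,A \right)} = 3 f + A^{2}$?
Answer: $21114$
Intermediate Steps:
$k{\left(f,A \right)} = A^{2} + 3 f$
$-230 + 464 k{\left(-1,7 \right)} = -230 + 464 \left(7^{2} + 3 \left(-1\right)\right) = -230 + 464 \left(49 - 3\right) = -230 + 464 \cdot 46 = -230 + 21344 = 21114$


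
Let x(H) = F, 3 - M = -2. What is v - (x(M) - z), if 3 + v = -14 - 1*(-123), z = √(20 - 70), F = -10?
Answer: 116 + 5*I*√2 ≈ 116.0 + 7.0711*I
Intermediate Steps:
M = 5 (M = 3 - 1*(-2) = 3 + 2 = 5)
z = 5*I*√2 (z = √(-50) = 5*I*√2 ≈ 7.0711*I)
x(H) = -10
v = 106 (v = -3 + (-14 - 1*(-123)) = -3 + (-14 + 123) = -3 + 109 = 106)
v - (x(M) - z) = 106 - (-10 - 5*I*√2) = 106 + (10 + 5*I*√2) = 116 + 5*I*√2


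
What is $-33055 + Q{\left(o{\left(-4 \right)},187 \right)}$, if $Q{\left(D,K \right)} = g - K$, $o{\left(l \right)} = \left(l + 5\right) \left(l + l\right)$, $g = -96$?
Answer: $-33338$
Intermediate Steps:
$o{\left(l \right)} = 2 l \left(5 + l\right)$ ($o{\left(l \right)} = \left(5 + l\right) 2 l = 2 l \left(5 + l\right)$)
$Q{\left(D,K \right)} = -96 - K$
$-33055 + Q{\left(o{\left(-4 \right)},187 \right)} = -33055 - 283 = -33338$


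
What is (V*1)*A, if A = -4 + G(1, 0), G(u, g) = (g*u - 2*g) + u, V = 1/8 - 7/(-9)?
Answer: -65/24 ≈ -2.7083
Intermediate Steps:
V = 65/72 (V = 1*(⅛) - 7*(-⅑) = ⅛ + 7/9 = 65/72 ≈ 0.90278)
G(u, g) = u - 2*g + g*u (G(u, g) = (-2*g + g*u) + u = u - 2*g + g*u)
A = -3 (A = -4 + (1 - 2*0 + 0*1) = -4 + (1 + 0 + 0) = -4 + 1 = -3)
(V*1)*A = ((65/72)*1)*(-3) = (65/72)*(-3) = -65/24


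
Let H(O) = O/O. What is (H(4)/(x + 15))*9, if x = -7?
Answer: 9/8 ≈ 1.1250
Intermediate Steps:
H(O) = 1
(H(4)/(x + 15))*9 = (1/(-7 + 15))*9 = (1/8)*9 = 9/8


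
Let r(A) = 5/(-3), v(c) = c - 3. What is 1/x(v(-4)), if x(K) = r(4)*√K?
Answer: 3*I*√7/35 ≈ 0.22678*I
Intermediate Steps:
v(c) = -3 + c
r(A) = -5/3 (r(A) = 5*(-⅓) = -5/3)
x(K) = -5*√K/3
1/x(v(-4)) = 1/(-5*√(-3 - 4)/3) = 1/(-5*I*√7/3) = 3*I*√7/35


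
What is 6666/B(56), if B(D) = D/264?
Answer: 219978/7 ≈ 31425.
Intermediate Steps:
B(D) = D/264 (B(D) = D*(1/264) = D/264)
6666/B(56) = 6666/(((1/264)*56)) = 6666/(7/33) = 6666*(33/7) = 219978/7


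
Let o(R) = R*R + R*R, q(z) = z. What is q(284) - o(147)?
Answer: -42934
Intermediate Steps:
o(R) = 2*R² (o(R) = R² + R² = 2*R²)
q(284) - o(147) = 284 - 2*147² = 284 - 2*21609 = 284 - 1*43218 = 284 - 43218 = -42934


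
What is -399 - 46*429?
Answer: -20133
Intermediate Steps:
-399 - 46*429 = -399 - 19734 = -20133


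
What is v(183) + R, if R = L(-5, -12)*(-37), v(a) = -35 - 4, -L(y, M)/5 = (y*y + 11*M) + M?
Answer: -22054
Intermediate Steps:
L(y, M) = -60*M - 5*y² (L(y, M) = -5*((y*y + 11*M) + M) = -5*((y² + 11*M) + M) = -5*(y² + 12*M) = -60*M - 5*y²)
v(a) = -39
R = -22015 (R = (-60*(-12) - 5*(-5)²)*(-37) = (720 - 5*25)*(-37) = (720 - 125)*(-37) = 595*(-37) = -22015)
v(183) + R = -39 - 22015 = -22054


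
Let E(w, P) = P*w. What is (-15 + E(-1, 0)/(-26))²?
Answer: 225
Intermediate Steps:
(-15 + E(-1, 0)/(-26))² = (-15 + (0*(-1))/(-26))² = (-15 + 0*(-1/26))² = (-15 + 0)² = (-15)² = 225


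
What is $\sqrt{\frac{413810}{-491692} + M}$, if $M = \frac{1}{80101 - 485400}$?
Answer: $\frac{i \sqrt{8355769862610874627714}}{99641137954} \approx 0.91739 i$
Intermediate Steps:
$M = - \frac{1}{405299}$ ($M = \frac{1}{-405299} = - \frac{1}{405299} \approx -2.4673 \cdot 10^{-6}$)
$\sqrt{\frac{413810}{-491692} + M} = \sqrt{\frac{413810}{-491692} - \frac{1}{405299}} = \sqrt{413810 \left(- \frac{1}{491692}\right) - \frac{1}{405299}} = \sqrt{- \frac{206905}{245846} - \frac{1}{405299}} = \sqrt{- \frac{83858635441}{99641137954}} = \frac{i \sqrt{8355769862610874627714}}{99641137954}$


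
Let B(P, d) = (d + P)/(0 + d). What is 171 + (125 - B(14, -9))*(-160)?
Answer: -179261/9 ≈ -19918.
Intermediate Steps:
B(P, d) = (P + d)/d
171 + (125 - B(14, -9))*(-160) = 171 + (125 - (14 - 9)/(-9))*(-160) = 171 + (125 - (-1)*5/9)*(-160) = 171 + (125 - 1*(-5/9))*(-160) = 171 + (125 + 5/9)*(-160) = 171 + (1130/9)*(-160) = 171 - 180800/9 = -179261/9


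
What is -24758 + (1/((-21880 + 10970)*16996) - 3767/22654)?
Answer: -52000180243668147/2100324379720 ≈ -24758.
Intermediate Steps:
-24758 + (1/((-21880 + 10970)*16996) - 3767/22654) = -24758 + ((1/16996)/(-10910) - 3767*1/22654) = -24758 + (-1/10910*1/16996 - 3767/22654) = -24758 + (-1/185426360 - 3767/22654) = -24758 - 349250560387/2100324379720 = -52000180243668147/2100324379720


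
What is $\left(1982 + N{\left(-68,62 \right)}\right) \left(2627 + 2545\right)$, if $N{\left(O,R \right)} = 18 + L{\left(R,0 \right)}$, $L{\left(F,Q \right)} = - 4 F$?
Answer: $9061344$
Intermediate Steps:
$N{\left(O,R \right)} = 18 - 4 R$
$\left(1982 + N{\left(-68,62 \right)}\right) \left(2627 + 2545\right) = \left(1982 + \left(18 - 248\right)\right) \left(2627 + 2545\right) = \left(1982 + \left(18 - 248\right)\right) 5172 = \left(1982 - 230\right) 5172 = 1752 \cdot 5172 = 9061344$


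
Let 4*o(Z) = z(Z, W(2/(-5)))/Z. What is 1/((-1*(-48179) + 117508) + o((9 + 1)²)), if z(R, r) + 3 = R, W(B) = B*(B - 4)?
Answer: 400/66274897 ≈ 6.0355e-6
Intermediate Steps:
W(B) = B*(-4 + B)
z(R, r) = -3 + R
o(Z) = (-3 + Z)/(4*Z) (o(Z) = ((-3 + Z)/Z)/4 = (-3 + Z)/(4*Z))
1/((-1*(-48179) + 117508) + o((9 + 1)²)) = 1/((-1*(-48179) + 117508) + (-3 + (9 + 1)²)/(4*((9 + 1)²))) = 1/((48179 + 117508) + (-3 + 10²)/(4*(10²))) = 1/(165687 + (¼)*(-3 + 100)/100) = 1/(165687 + (¼)*(1/100)*97) = 1/(165687 + 97/400) = 1/(66274897/400) = 400/66274897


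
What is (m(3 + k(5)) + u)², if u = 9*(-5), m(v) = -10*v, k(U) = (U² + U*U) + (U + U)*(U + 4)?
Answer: 2175625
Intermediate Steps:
k(U) = 2*U² + 2*U*(4 + U) (k(U) = (U² + U²) + (2*U)*(4 + U) = 2*U² + 2*U*(4 + U))
u = -45
(m(3 + k(5)) + u)² = (-10*(3 + 4*5*(2 + 5)) - 45)² = (-10*(3 + 4*5*7) - 45)² = (-10*(3 + 140) - 45)² = (-10*143 - 45)² = (-1430 - 45)² = (-1475)² = 2175625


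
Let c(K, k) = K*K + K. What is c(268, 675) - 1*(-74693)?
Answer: 146785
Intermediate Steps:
c(K, k) = K + K² (c(K, k) = K² + K = K + K²)
c(268, 675) - 1*(-74693) = 268*(1 + 268) - 1*(-74693) = 268*269 + 74693 = 72092 + 74693 = 146785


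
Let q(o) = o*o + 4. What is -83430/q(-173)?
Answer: -83430/29933 ≈ -2.7872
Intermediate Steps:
q(o) = 4 + o**2 (q(o) = o**2 + 4 = 4 + o**2)
-83430/q(-173) = -83430/(4 + (-173)**2) = -83430/(4 + 29929) = -83430/29933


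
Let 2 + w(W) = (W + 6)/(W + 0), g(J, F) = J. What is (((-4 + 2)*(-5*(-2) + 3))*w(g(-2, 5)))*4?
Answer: 416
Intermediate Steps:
w(W) = -2 + (6 + W)/W (w(W) = -2 + (W + 6)/(W + 0) = -2 + (6 + W)/W)
(((-4 + 2)*(-5*(-2) + 3))*w(g(-2, 5)))*4 = (((-4 + 2)*(-5*(-2) + 3))*((6 - 1*(-2))/(-2)))*4 = ((-2*(10 + 3))*(-(6 + 2)/2))*4 = ((-2*13)*(-1/2*8))*4 = -26*(-4)*4 = 104*4 = 416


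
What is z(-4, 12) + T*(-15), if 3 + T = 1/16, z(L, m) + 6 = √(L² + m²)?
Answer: 609/16 + 4*√10 ≈ 50.712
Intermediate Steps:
z(L, m) = -6 + √(L² + m²)
T = -47/16 (T = -3 + 1/16 = -47/16 ≈ -2.9375)
z(-4, 12) + T*(-15) = (-6 + √((-4)² + 12²)) - 47/16*(-15) = (-6 + √(16 + 144)) + 705/16 = (-6 + √160) + 705/16 = (-6 + 4*√10) + 705/16 = 609/16 + 4*√10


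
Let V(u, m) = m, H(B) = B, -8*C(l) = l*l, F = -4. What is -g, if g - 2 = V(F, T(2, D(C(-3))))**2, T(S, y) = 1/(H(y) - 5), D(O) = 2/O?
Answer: -7523/3721 ≈ -2.0218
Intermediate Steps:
C(l) = -l**2/8 (C(l) = -l*l/8 = -l**2/8)
T(S, y) = 1/(-5 + y) (T(S, y) = 1/(y - 5) = 1/(-5 + y))
g = 7523/3721 (g = 2 + (1/(-5 + 2/((-1/8*(-3)**2))))**2 = 2 + (1/(-5 + 2/((-1/8*9))))**2 = 2 + (1/(-5 + 2/(-9/8)))**2 = 2 + (1/(-5 + 2*(-8/9)))**2 = 2 + (1/(-5 - 16/9))**2 = 2 + (1/(-61/9))**2 = 2 + (-9/61)**2 = 2 + 81/3721 = 7523/3721 ≈ 2.0218)
-g = -1*7523/3721 = -7523/3721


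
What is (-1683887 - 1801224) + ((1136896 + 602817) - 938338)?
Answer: -2683736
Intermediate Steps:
(-1683887 - 1801224) + ((1136896 + 602817) - 938338) = -3485111 + (1739713 - 938338) = -3485111 + 801375 = -2683736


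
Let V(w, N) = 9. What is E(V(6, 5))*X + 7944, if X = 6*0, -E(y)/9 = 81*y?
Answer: 7944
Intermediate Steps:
E(y) = -729*y
X = 0
E(V(6, 5))*X + 7944 = -729*9*0 + 7944 = -6561*0 + 7944 = 0 + 7944 = 7944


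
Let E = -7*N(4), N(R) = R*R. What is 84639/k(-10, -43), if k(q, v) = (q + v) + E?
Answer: -28213/55 ≈ -512.96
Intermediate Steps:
N(R) = R²
E = -112 (E = -7*4² = -7*16 = -112)
k(q, v) = -112 + q + v (k(q, v) = (q + v) - 112 = -112 + q + v)
84639/k(-10, -43) = 84639/(-112 - 10 - 43) = 84639/(-165) = 84639*(-1/165) = -28213/55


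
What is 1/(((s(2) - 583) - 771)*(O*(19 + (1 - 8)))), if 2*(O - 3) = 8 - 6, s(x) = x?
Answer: -1/64896 ≈ -1.5409e-5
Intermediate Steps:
O = 4 (O = 3 + (8 - 6)/2 = 3 + (1/2)*2 = 3 + 1 = 4)
1/(((s(2) - 583) - 771)*(O*(19 + (1 - 8)))) = 1/(((2 - 583) - 771)*(4*(19 + (1 - 8)))) = 1/((-581 - 771)*(4*(19 - 7))) = 1/(-5408*12) = 1/(-1352*48) = 1/(-64896) = -1/64896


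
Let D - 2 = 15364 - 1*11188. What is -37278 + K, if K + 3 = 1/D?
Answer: -155760017/4178 ≈ -37281.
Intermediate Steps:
D = 4178 (D = 2 + (15364 - 1*11188) = 2 + (15364 - 11188) = 2 + 4176 = 4178)
K = -12533/4178 (K = -3 + 1/4178 = -12533/4178 ≈ -2.9998)
-37278 + K = -37278 - 12533/4178 = -155760017/4178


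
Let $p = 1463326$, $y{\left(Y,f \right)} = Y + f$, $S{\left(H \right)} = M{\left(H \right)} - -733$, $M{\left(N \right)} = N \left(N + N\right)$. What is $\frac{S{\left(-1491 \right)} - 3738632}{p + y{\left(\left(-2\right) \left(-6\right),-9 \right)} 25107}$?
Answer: $\frac{708263}{1538647} \approx 0.46032$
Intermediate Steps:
$M{\left(N \right)} = 2 N^{2}$ ($M{\left(N \right)} = N 2 N = 2 N^{2}$)
$S{\left(H \right)} = 733 + 2 H^{2}$ ($S{\left(H \right)} = 2 H^{2} - -733 = 2 H^{2} + 733 = 733 + 2 H^{2}$)
$\frac{S{\left(-1491 \right)} - 3738632}{p + y{\left(\left(-2\right) \left(-6\right),-9 \right)} 25107} = \frac{\left(733 + 2 \left(-1491\right)^{2}\right) - 3738632}{1463326 + \left(\left(-2\right) \left(-6\right) - 9\right) 25107} = \frac{\left(733 + 2 \cdot 2223081\right) - 3738632}{1463326 + \left(12 - 9\right) 25107} = \frac{\left(733 + 4446162\right) - 3738632}{1463326 + 3 \cdot 25107} = \frac{4446895 - 3738632}{1463326 + 75321} = \frac{708263}{1538647}$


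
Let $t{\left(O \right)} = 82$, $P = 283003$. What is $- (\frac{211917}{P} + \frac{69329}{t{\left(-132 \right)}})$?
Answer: $- \frac{19637692181}{23206246} \approx -846.22$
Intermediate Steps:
$- (\frac{211917}{P} + \frac{69329}{t{\left(-132 \right)}}) = - (\frac{211917}{283003} + \frac{69329}{82}) = \left(-1\right) \frac{19637692181}{23206246} = - \frac{19637692181}{23206246}$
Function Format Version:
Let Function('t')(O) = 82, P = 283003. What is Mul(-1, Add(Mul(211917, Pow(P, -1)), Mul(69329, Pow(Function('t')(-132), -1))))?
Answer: Rational(-19637692181, 23206246) ≈ -846.22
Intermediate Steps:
Mul(-1, Add(Mul(211917, Pow(P, -1)), Mul(69329, Pow(Function('t')(-132), -1)))) = Mul(-1, Add(Mul(211917, Pow(283003, -1)), Mul(69329, Pow(82, -1)))) = Mul(-1, Add(Mul(211917, Rational(1, 283003)), Mul(69329, Rational(1, 82)))) = Mul(-1, Add(Rational(211917, 283003), Rational(69329, 82))) = Mul(-1, Rational(19637692181, 23206246)) = Rational(-19637692181, 23206246)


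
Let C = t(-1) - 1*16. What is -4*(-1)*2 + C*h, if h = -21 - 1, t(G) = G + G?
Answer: 404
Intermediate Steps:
t(G) = 2*G
h = -22
C = -18 (C = 2*(-1) - 1*16 = -2 - 16 = -18)
-4*(-1)*2 + C*h = -4*(-1)*2 - 18*(-22) = 4*2 + 396 = 8 + 396 = 404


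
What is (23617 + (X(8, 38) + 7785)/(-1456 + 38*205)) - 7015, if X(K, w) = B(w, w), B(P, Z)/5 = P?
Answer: 105165043/6334 ≈ 16603.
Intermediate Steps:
B(P, Z) = 5*P
X(K, w) = 5*w
(23617 + (X(8, 38) + 7785)/(-1456 + 38*205)) - 7015 = (23617 + (5*38 + 7785)/(-1456 + 38*205)) - 7015 = (23617 + (190 + 7785)/(-1456 + 7790)) - 7015 = (23617 + 7975/6334) - 7015 = 149598053/6334 - 7015 = 105165043/6334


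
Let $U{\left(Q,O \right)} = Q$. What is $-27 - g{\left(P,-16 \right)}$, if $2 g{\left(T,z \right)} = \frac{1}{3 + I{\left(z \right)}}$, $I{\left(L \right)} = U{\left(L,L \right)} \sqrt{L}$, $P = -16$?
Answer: $- \frac{221673}{8210} - \frac{32 i}{4105} \approx -27.0 - 0.0077954 i$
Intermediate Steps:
$I{\left(L \right)} = L^{\frac{3}{2}}$ ($I{\left(L \right)} = L \sqrt{L} = L^{\frac{3}{2}}$)
$g{\left(T,z \right)} = \frac{1}{2 \left(3 + z^{\frac{3}{2}}\right)}$
$-27 - g{\left(P,-16 \right)} = -27 - \frac{1}{2 \left(3 + \left(-16\right)^{\frac{3}{2}}\right)} = -27 - \frac{1}{2 \left(3 - 64 i\right)} = -27 - \frac{\frac{1}{4105} \left(3 + 64 i\right)}{2} = -27 - \frac{3 + 64 i}{8210}$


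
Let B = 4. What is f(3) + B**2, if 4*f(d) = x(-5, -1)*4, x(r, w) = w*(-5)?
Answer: 21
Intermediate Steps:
x(r, w) = -5*w
f(d) = 5 (f(d) = (-5*(-1)*4)/4 = (5*4)/4 = (1/4)*20 = 5)
f(3) + B**2 = 5 + 4**2 = 5 + 16 = 21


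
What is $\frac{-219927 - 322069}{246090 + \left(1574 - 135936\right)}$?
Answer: $- \frac{135499}{27932} \approx -4.851$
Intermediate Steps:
$\frac{-219927 - 322069}{246090 + \left(1574 - 135936\right)} = - \frac{541996}{246090 + \left(1574 - 135936\right)} = - \frac{541996}{246090 - 134362} = - \frac{541996}{111728} = \left(-541996\right) \frac{1}{111728} = - \frac{135499}{27932}$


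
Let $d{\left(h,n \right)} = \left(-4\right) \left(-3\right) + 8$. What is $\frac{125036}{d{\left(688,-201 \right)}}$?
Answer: $\frac{31259}{5} \approx 6251.8$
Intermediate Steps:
$d{\left(h,n \right)} = 20$ ($d{\left(h,n \right)} = 12 + 8 = 20$)
$\frac{125036}{d{\left(688,-201 \right)}} = \frac{125036}{20} = 125036 \cdot \frac{1}{20} = \frac{31259}{5}$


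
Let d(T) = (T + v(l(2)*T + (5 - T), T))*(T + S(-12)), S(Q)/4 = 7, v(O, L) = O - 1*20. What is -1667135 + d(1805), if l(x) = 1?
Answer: 1613935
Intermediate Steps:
v(O, L) = -20 + O (v(O, L) = O - 20 = -20 + O)
S(Q) = 28 (S(Q) = 4*7 = 28)
d(T) = (-15 + T)*(28 + T) (d(T) = (T + (-20 + (1*T + (5 - T))))*(T + 28) = (T + (-20 + (T + (5 - T))))*(28 + T) = (T + (-20 + 5))*(28 + T) = (T - 15)*(28 + T) = (-15 + T)*(28 + T))
-1667135 + d(1805) = -1667135 + (-420 + 1805² + 13*1805) = -1667135 + (-420 + 3258025 + 23465) = -1667135 + 3281070 = 1613935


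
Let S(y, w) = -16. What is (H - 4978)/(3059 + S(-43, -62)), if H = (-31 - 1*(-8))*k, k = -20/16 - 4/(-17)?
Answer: -336917/206924 ≈ -1.6282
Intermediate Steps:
k = -69/68 (k = -20*1/16 - 4*(-1/17) = -5/4 + 4/17 = -69/68 ≈ -1.0147)
H = 1587/68 (H = (-31 - 1*(-8))*(-69/68) = (-31 + 8)*(-69/68) = -23*(-69/68) = 1587/68 ≈ 23.338)
(H - 4978)/(3059 + S(-43, -62)) = (1587/68 - 4978)/(3059 - 16) = -336917/68/3043 = -336917/68*1/3043 = -336917/206924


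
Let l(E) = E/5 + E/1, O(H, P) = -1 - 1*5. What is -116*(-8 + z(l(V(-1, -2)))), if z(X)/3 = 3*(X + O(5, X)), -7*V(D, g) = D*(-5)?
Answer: 56608/7 ≈ 8086.9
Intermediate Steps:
V(D, g) = 5*D/7 (V(D, g) = -D*(-5)/7 = -(-5)*D/7 = 5*D/7)
O(H, P) = -6 (O(H, P) = -1 - 5 = -6)
l(E) = 6*E/5 (l(E) = E*(⅕) + E*1 = E/5 + E = 6*E/5)
z(X) = -54 + 9*X (z(X) = 3*(3*(X - 6)) = 3*(3*(-6 + X)) = 3*(-18 + 3*X) = -54 + 9*X)
-116*(-8 + z(l(V(-1, -2)))) = -116*(-8 + (-54 + 9*(6*((5/7)*(-1))/5))) = -116*(-8 + (-54 + 9*((6/5)*(-5/7)))) = -116*(-8 + (-54 + 9*(-6/7))) = -116*(-8 + (-54 - 54/7)) = -116*(-8 - 432/7) = -116*(-488/7) = 56608/7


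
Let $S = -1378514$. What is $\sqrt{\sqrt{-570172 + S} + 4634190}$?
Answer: $\sqrt{4634190 + i \sqrt{1948686}} \approx 2152.7 + 0.32 i$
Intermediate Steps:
$\sqrt{\sqrt{-570172 + S} + 4634190} = \sqrt{\sqrt{-570172 - 1378514} + 4634190} = \sqrt{\sqrt{-1948686} + 4634190} = \sqrt{i \sqrt{1948686} + 4634190} = \sqrt{4634190 + i \sqrt{1948686}}$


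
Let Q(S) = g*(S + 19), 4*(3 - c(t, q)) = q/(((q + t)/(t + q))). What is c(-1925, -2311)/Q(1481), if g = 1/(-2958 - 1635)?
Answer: -3556513/2000 ≈ -1778.3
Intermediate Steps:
g = -1/4593 (g = 1/(-4593) = -1/4593 ≈ -0.00021772)
c(t, q) = 3 - q/4 (c(t, q) = 3 - q/(4*((q + t)/(t + q))) = 3 - q/(4*((q + t)/(q + t))) = 3 - q/(4*1) = 3 - q/4)
Q(S) = -19/4593 - S/4593 (Q(S) = -(S + 19)/4593 = -(19 + S)/4593 = -19/4593 - S/4593)
c(-1925, -2311)/Q(1481) = (3 - ¼*(-2311))/(-19/4593 - 1/4593*1481) = (3 + 2311/4)/(-19/4593 - 1481/4593) = 2323/(4*(-500/1531)) = (2323/4)*(-1531/500) = -3556513/2000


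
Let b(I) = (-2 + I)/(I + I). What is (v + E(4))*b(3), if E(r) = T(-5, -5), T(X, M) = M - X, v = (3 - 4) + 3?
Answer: ⅓ ≈ 0.33333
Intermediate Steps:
b(I) = (-2 + I)/(2*I) (b(I) = (-2 + I)/((2*I)) = (-2 + I)*(1/(2*I)) = (-2 + I)/(2*I))
v = 2 (v = -1 + 3 = 2)
E(r) = 0 (E(r) = -5 - 1*(-5) = -5 + 5 = 0)
(v + E(4))*b(3) = (2 + 0)*((½)*(-2 + 3)/3) = 2*((½)*(⅓)*1) = 2*(⅙) = ⅓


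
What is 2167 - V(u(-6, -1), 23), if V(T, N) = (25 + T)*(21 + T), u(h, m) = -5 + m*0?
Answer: 1847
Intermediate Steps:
u(h, m) = -5 (u(h, m) = -5 + 0 = -5)
V(T, N) = (21 + T)*(25 + T)
2167 - V(u(-6, -1), 23) = 2167 - (525 + (-5)² + 46*(-5)) = 2167 - (525 + 25 - 230) = 2167 - 1*320 = 2167 - 320 = 1847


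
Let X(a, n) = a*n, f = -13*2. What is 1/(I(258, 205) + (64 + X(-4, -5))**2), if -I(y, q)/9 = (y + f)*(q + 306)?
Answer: -1/1059912 ≈ -9.4347e-7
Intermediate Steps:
f = -26
I(y, q) = -9*(-26 + y)*(306 + q) (I(y, q) = -9*(y - 26)*(q + 306) = -9*(-26 + y)*(306 + q))
1/(I(258, 205) + (64 + X(-4, -5))**2) = 1/((71604 - 2754*258 + 234*205 - 9*205*258) + (64 - 4*(-5))**2) = 1/((71604 - 710532 + 47970 - 476010) + (64 + 20)**2) = 1/(-1066968 + 84**2) = 1/(-1066968 + 7056) = 1/(-1059912) = -1/1059912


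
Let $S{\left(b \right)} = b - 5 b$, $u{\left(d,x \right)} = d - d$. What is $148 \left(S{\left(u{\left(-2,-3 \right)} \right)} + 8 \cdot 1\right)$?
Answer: $1184$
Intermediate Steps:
$u{\left(d,x \right)} = 0$
$S{\left(b \right)} = - 4 b$
$148 \left(S{\left(u{\left(-2,-3 \right)} \right)} + 8 \cdot 1\right) = 148 \left(\left(-4\right) 0 + 8 \cdot 1\right) = 148 \left(0 + 8\right) = 148 \cdot 8 = 1184$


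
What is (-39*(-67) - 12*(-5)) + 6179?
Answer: 8852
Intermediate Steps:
(-39*(-67) - 12*(-5)) + 6179 = (2613 + 60) + 6179 = 2673 + 6179 = 8852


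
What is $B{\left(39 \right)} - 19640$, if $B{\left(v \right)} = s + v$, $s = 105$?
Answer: $-19496$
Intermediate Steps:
$B{\left(v \right)} = 105 + v$
$B{\left(39 \right)} - 19640 = \left(105 + 39\right) - 19640 = 144 - 19640 = -19496$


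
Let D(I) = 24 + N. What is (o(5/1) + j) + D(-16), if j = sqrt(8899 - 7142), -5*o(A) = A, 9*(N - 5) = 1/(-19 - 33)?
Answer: 13103/468 + sqrt(1757) ≈ 69.914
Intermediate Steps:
N = 2339/468 (N = 5 + 1/(9*(-19 - 33)) = 5 + (1/9)/(-52) = 5 + (1/9)*(-1/52) = 5 - 1/468 = 2339/468 ≈ 4.9979)
o(A) = -A/5
D(I) = 13571/468 (D(I) = 24 + 2339/468 = 13571/468)
j = sqrt(1757) ≈ 41.917
(o(5/1) + j) + D(-16) = (-1/1 + sqrt(1757)) + 13571/468 = (-1 + sqrt(1757)) + 13571/468 = 13103/468 + sqrt(1757)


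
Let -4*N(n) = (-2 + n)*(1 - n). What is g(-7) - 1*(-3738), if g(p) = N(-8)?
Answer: 7521/2 ≈ 3760.5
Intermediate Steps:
N(n) = -(1 - n)*(-2 + n)/4 (N(n) = -(-2 + n)*(1 - n)/4 = -(1 - n)*(-2 + n)/4)
g(p) = 45/2 (g(p) = ½ - ¾*(-8) + (¼)*(-8)² = ½ + 6 + (¼)*64 = ½ + 6 + 16 = 45/2)
g(-7) - 1*(-3738) = 45/2 - 1*(-3738) = 45/2 + 3738 = 7521/2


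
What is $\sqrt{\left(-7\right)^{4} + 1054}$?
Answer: $\sqrt{3455} \approx 58.779$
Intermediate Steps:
$\sqrt{\left(-7\right)^{4} + 1054} = \sqrt{2401 + 1054} = \sqrt{3455}$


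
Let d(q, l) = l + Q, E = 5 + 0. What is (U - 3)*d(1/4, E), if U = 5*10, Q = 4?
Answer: 423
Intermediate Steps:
E = 5
d(q, l) = 4 + l (d(q, l) = l + 4 = 4 + l)
U = 50
(U - 3)*d(1/4, E) = (50 - 3)*(4 + 5) = 47*9 = 423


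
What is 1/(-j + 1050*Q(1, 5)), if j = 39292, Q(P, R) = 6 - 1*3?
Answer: -1/36142 ≈ -2.7669e-5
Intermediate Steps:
Q(P, R) = 3 (Q(P, R) = 6 - 3 = 3)
1/(-j + 1050*Q(1, 5)) = 1/(-1*39292 + 1050*3) = 1/(-39292 + 3150) = 1/(-36142) = -1/36142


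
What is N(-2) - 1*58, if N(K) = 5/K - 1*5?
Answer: -131/2 ≈ -65.500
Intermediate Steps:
N(K) = -5 + 5/K (N(K) = 5/K - 5 = -5 + 5/K)
N(-2) - 1*58 = (-5 + 5/(-2)) - 1*58 = (-5 + 5*(-1/2)) - 58 = (-5 - 5/2) - 58 = -15/2 - 58 = -131/2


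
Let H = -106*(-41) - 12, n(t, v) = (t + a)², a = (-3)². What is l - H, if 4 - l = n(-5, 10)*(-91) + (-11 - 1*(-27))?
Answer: -2890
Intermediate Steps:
a = 9
n(t, v) = (9 + t)² (n(t, v) = (t + 9)² = (9 + t)²)
l = 1444 (l = 4 - ((9 - 5)²*(-91) + (-11 - 1*(-27))) = 4 - (4²*(-91) + (-11 + 27)) = 4 - (16*(-91) + 16) = 4 - (-1456 + 16) = 4 - 1*(-1440) = 4 + 1440 = 1444)
H = 4334 (H = 4346 - 12 = 4334)
l - H = 1444 - 1*4334 = 1444 - 4334 = -2890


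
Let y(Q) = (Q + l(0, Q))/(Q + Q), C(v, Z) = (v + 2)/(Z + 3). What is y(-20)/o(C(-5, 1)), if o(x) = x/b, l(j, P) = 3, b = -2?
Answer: 17/15 ≈ 1.1333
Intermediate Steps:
C(v, Z) = (2 + v)/(3 + Z)
y(Q) = (3 + Q)/(2*Q) (y(Q) = (Q + 3)/(Q + Q) = (3 + Q)/((2*Q)) = (3 + Q)*(1/(2*Q)) = (3 + Q)/(2*Q))
o(x) = -x/2 (o(x) = x/(-2) = x*(-½) = -x/2)
y(-20)/o(C(-5, 1)) = ((½)*(3 - 20)/(-20))/((-(2 - 5)/(2*(3 + 1)))) = ((½)*(-1/20)*(-17))/((-(-3)/(2*4))) = 17/(40*((-(-3)/8))) = 17/(40*((-½*(-¾)))) = 17/(40*(3/8)) = (17/40)*(8/3) = 17/15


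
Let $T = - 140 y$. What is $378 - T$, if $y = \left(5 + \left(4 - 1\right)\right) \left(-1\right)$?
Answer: $-742$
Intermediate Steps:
$y = -8$ ($y = \left(5 + 3\right) \left(-1\right) = 8 \left(-1\right) = -8$)
$T = 1120$ ($T = \left(-140\right) \left(-8\right) = 1120$)
$378 - T = 378 - 1120 = -742$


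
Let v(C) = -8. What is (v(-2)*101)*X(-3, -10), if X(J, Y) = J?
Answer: 2424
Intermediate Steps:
(v(-2)*101)*X(-3, -10) = -8*101*(-3) = -808*(-3) = 2424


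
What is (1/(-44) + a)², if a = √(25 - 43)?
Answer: (-1 + 132*I*√2)²/1936 ≈ -17.999 - 0.19285*I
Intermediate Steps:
a = 3*I*√2 (a = √(-18) = 3*I*√2 ≈ 4.2426*I)
(1/(-44) + a)² = (1/(-44) + 3*I*√2)² = (-1/44 + 3*I*√2)²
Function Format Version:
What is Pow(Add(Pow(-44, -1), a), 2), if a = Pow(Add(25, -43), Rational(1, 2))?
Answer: Mul(Rational(1, 1936), Pow(Add(-1, Mul(132, I, Pow(2, Rational(1, 2)))), 2)) ≈ Add(-17.999, Mul(-0.19285, I))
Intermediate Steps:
a = Mul(3, I, Pow(2, Rational(1, 2))) (a = Pow(-18, Rational(1, 2)) = Mul(3, I, Pow(2, Rational(1, 2))) ≈ Mul(4.2426, I))
Pow(Add(Pow(-44, -1), a), 2) = Pow(Add(Pow(-44, -1), Mul(3, I, Pow(2, Rational(1, 2)))), 2) = Pow(Add(Rational(-1, 44), Mul(3, I, Pow(2, Rational(1, 2)))), 2)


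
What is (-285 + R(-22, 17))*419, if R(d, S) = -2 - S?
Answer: -127376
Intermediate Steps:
(-285 + R(-22, 17))*419 = (-285 + (-2 - 1*17))*419 = (-285 + (-2 - 17))*419 = (-285 - 19)*419 = -304*419 = -127376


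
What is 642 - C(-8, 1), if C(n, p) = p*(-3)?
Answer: 645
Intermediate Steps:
C(n, p) = -3*p
642 - C(-8, 1) = 642 - (-3) = 642 - 1*(-3) = 642 + 3 = 645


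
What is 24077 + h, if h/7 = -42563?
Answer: -273864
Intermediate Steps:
h = -297941 (h = 7*(-42563) = -297941)
24077 + h = 24077 - 297941 = -273864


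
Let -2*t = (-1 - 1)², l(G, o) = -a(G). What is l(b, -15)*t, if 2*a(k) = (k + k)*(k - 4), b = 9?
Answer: 90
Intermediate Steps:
a(k) = k*(-4 + k) (a(k) = ((k + k)*(k - 4))/2 = ((2*k)*(-4 + k))/2 = (2*k*(-4 + k))/2 = k*(-4 + k))
l(G, o) = -G*(-4 + G)
t = -2 (t = -(-1 - 1)²/2 = -½*(-2)² = -½*4 = -2)
l(b, -15)*t = (9*(4 - 1*9))*(-2) = (9*(4 - 9))*(-2) = (9*(-5))*(-2) = -45*(-2) = 90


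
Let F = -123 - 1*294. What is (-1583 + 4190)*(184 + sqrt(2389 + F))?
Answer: 479688 + 5214*sqrt(493) ≈ 5.9546e+5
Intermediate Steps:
F = -417 (F = -123 - 294 = -417)
(-1583 + 4190)*(184 + sqrt(2389 + F)) = (-1583 + 4190)*(184 + sqrt(2389 - 417)) = 2607*(184 + sqrt(1972)) = 2607*(184 + 2*sqrt(493)) = 479688 + 5214*sqrt(493)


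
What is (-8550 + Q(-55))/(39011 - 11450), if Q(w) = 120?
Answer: -2810/9187 ≈ -0.30587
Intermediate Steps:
(-8550 + Q(-55))/(39011 - 11450) = (-8550 + 120)/(39011 - 11450) = -8430/27561 = -8430*1/27561 = -2810/9187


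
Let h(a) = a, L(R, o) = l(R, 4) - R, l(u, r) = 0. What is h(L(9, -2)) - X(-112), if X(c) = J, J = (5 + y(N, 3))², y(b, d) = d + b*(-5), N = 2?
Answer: -13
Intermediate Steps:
L(R, o) = -R (L(R, o) = 0 - R = -R)
y(b, d) = d - 5*b
J = 4 (J = (5 + (3 - 5*2))² = (5 + (3 - 10))² = (5 - 7)² = (-2)² = 4)
X(c) = 4
h(L(9, -2)) - X(-112) = -1*9 - 1*4 = -9 - 4 = -13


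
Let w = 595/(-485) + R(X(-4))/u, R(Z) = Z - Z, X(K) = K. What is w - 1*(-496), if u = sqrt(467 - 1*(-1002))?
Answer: 47993/97 ≈ 494.77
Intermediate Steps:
u = sqrt(1469) (u = sqrt(467 + 1002) = sqrt(1469) ≈ 38.328)
R(Z) = 0
w = -119/97 (w = 595/(-485) + 0/(sqrt(1469)) = 595*(-1/485) + 0*(sqrt(1469)/1469) = -119/97 + 0 = -119/97 ≈ -1.2268)
w - 1*(-496) = -119/97 - 1*(-496) = -119/97 + 496 = 47993/97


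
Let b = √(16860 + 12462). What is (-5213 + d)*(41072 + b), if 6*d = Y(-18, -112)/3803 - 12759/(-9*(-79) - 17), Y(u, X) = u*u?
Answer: -282711445284852/1319641 - 247799280051*√362/5278564 ≈ -2.1513e+8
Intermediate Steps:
Y(u, X) = u²
b = 9*√362 (b = √29322 = 9*√362 ≈ 171.24)
d = -16099207/5278564 (d = ((-18)²/3803 - 12759/(-9*(-79) - 17))/6 = (324*(1/3803) - 12759/(711 - 17))/6 = (324/3803 - 12759/694)/6 = (⅙)*(-48297621/2639282) = -16099207/5278564 ≈ -3.0499)
(-5213 + d)*(41072 + b) = (-5213 - 16099207/5278564)*(41072 + 9*√362) = -27533253339*(41072 + 9*√362)/5278564 = -282711445284852/1319641 - 247799280051*√362/5278564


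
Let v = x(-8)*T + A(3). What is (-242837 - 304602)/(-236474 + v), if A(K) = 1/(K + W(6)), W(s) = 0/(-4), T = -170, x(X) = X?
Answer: 1642317/705341 ≈ 2.3284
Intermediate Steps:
W(s) = 0 (W(s) = 0*(-¼) = 0)
A(K) = 1/K (A(K) = 1/(K + 0) = 1/K)
v = 4081/3 (v = -8*(-170) + 1/3 = 1360 + ⅓ = 4081/3 ≈ 1360.3)
(-242837 - 304602)/(-236474 + v) = (-242837 - 304602)/(-236474 + 4081/3) = -547439/(-705341/3) = -547439*(-3/705341) = 1642317/705341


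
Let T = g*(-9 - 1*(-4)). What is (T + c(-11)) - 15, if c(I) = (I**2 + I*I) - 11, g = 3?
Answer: 201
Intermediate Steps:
c(I) = -11 + 2*I**2 (c(I) = (I**2 + I**2) - 11 = 2*I**2 - 11 = -11 + 2*I**2)
T = -15 (T = 3*(-9 - 1*(-4)) = 3*(-9 + 4) = 3*(-5) = -15)
(T + c(-11)) - 15 = (-15 + (-11 + 2*(-11)**2)) - 15 = (-15 + (-11 + 2*121)) - 15 = (-15 + (-11 + 242)) - 15 = (-15 + 231) - 15 = 216 - 15 = 201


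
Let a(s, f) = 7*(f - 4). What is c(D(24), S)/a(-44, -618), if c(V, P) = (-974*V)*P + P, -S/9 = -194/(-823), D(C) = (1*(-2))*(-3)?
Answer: -5100939/1791671 ≈ -2.8470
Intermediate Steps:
a(s, f) = -28 + 7*f (a(s, f) = 7*(-4 + f) = -28 + 7*f)
D(C) = 6 (D(C) = -2*(-3) = 6)
S = -1746/823 (S = -(-1746)/(-823) = -(-1746)*(-1)/823 = -9*194/823 = -1746/823 ≈ -2.1215)
c(V, P) = P - 974*P*V (c(V, P) = -974*P*V + P = P - 974*P*V)
c(D(24), S)/a(-44, -618) = (-1746*(1 - 974*6)/823)/(-28 + 7*(-618)) = (-1746*(1 - 5844)/823)/(-28 - 4326) = -1746/823*(-5843)/(-4354) = (10201878/823)*(-1/4354) = -5100939/1791671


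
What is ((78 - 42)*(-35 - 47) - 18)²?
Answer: 8820900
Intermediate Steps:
((78 - 42)*(-35 - 47) - 18)² = (36*(-82) - 18)² = (-2952 - 18)² = (-2970)² = 8820900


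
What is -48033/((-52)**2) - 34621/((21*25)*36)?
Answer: -250359721/12776400 ≈ -19.595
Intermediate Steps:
-48033/((-52)**2) - 34621/((21*25)*36) = -48033/2704 - 34621/(525*36) = -48033*1/2704 - 34621/18900 = -48033/2704 - 34621*1/18900 = -48033/2704 - 34621/18900 = -250359721/12776400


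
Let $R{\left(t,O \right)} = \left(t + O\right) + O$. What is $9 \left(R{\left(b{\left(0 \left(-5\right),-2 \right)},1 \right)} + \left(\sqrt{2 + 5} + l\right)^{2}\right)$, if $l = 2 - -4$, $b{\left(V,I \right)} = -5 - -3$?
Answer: $387 + 108 \sqrt{7} \approx 672.74$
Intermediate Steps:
$b{\left(V,I \right)} = -2$ ($b{\left(V,I \right)} = -5 + 3 = -2$)
$l = 6$ ($l = 2 + 4 = 6$)
$R{\left(t,O \right)} = t + 2 O$ ($R{\left(t,O \right)} = \left(O + t\right) + O = t + 2 O$)
$9 \left(R{\left(b{\left(0 \left(-5\right),-2 \right)},1 \right)} + \left(\sqrt{2 + 5} + l\right)^{2}\right) = 9 \left(\left(-2 + 2 \cdot 1\right) + \left(\sqrt{2 + 5} + 6\right)^{2}\right) = 9 \left(\left(-2 + 2\right) + \left(\sqrt{7} + 6\right)^{2}\right) = 9 \left(0 + \left(6 + \sqrt{7}\right)^{2}\right) = 9 \left(6 + \sqrt{7}\right)^{2}$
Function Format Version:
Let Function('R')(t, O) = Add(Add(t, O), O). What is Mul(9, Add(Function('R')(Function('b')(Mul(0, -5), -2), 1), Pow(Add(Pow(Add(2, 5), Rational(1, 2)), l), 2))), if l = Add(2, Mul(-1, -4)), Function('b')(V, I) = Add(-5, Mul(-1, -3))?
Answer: Add(387, Mul(108, Pow(7, Rational(1, 2)))) ≈ 672.74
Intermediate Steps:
Function('b')(V, I) = -2 (Function('b')(V, I) = Add(-5, 3) = -2)
l = 6 (l = Add(2, 4) = 6)
Function('R')(t, O) = Add(t, Mul(2, O)) (Function('R')(t, O) = Add(Add(O, t), O) = Add(t, Mul(2, O)))
Mul(9, Add(Function('R')(Function('b')(Mul(0, -5), -2), 1), Pow(Add(Pow(Add(2, 5), Rational(1, 2)), l), 2))) = Mul(9, Add(Add(-2, Mul(2, 1)), Pow(Add(Pow(Add(2, 5), Rational(1, 2)), 6), 2))) = Mul(9, Add(Add(-2, 2), Pow(Add(Pow(7, Rational(1, 2)), 6), 2))) = Mul(9, Add(0, Pow(Add(6, Pow(7, Rational(1, 2))), 2))) = Mul(9, Pow(Add(6, Pow(7, Rational(1, 2))), 2))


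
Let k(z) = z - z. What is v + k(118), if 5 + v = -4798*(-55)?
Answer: 263885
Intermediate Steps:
v = 263885 (v = -5 - 4798*(-55) = -5 + 263890 = 263885)
k(z) = 0
v + k(118) = 263885 + 0 = 263885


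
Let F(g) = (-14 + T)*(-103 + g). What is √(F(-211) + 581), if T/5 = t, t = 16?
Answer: I*√20143 ≈ 141.93*I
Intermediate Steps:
T = 80 (T = 5*16 = 80)
F(g) = -6798 + 66*g (F(g) = (-14 + 80)*(-103 + g) = 66*(-103 + g) = -6798 + 66*g)
√(F(-211) + 581) = √((-6798 + 66*(-211)) + 581) = √((-6798 - 13926) + 581) = √(-20724 + 581) = √(-20143) = I*√20143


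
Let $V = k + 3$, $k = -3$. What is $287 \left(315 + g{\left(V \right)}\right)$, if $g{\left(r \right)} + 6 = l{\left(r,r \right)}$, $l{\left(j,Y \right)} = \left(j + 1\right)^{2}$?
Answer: $88970$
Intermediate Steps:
$l{\left(j,Y \right)} = \left(1 + j\right)^{2}$
$V = 0$ ($V = -3 + 3 = 0$)
$g{\left(r \right)} = -6 + \left(1 + r\right)^{2}$
$287 \left(315 + g{\left(V \right)}\right) = 287 \left(315 - \left(6 - \left(1 + 0\right)^{2}\right)\right) = 287 \left(315 - \left(6 - 1^{2}\right)\right) = 287 \left(315 + \left(-6 + 1\right)\right) = 287 \left(315 - 5\right) = 287 \cdot 310 = 88970$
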